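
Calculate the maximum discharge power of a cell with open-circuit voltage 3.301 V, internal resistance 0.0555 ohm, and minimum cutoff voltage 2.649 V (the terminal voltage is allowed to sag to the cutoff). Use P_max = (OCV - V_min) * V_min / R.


P_max = (OCV - V_min) * V_min / R = (3.301 - 2.649) * 2.649 / 0.0555 = 0.652 * 2.649 / 0.0555 = 31.12 W

31.12 W


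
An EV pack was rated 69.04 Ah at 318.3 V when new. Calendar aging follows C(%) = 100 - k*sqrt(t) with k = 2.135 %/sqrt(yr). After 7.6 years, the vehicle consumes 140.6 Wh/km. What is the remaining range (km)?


Step 1: capacity retention = 100 - 2.135 * sqrt(7.6) = 100 - 2.135 * 2.7568 = 94.114%
Step 2: C_now = 69.04 * 94.114/100 = 64.976 Ah
Step 3: E_pack = V * C_now = 318.3 * 64.976 = 20682 Wh
Step 4: range = E_pack / consumption = 20682 / 140.6 = 147.1 km

147.1 km


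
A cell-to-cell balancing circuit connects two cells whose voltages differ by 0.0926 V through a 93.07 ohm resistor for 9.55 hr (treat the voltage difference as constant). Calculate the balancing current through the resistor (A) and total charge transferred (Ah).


I_bal = dV / R = 0.0926 / 93.07 = 9.9495e-04 A
Q = I_bal * t = 9.9495e-04 * 9.55 = 0.009502 Ah

I=9.9495e-04 A, Q=0.009502 Ah


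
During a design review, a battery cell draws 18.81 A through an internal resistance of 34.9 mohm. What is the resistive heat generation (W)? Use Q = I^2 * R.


Convert: R = 34.9 mohm = 0.0349 ohm
I^2 = 353.82
Q = 353.82 * 0.0349 = 12.35 W

12.35 W


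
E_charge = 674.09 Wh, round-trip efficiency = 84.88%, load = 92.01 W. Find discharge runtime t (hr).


Step 1: E_discharge = eta/100 * E_charge = 84.88/100 * 674.09 = 572.17 Wh
Step 2: t = E_discharge / P = 572.17 / 92.01 = 6.219 hr

6.219 hr


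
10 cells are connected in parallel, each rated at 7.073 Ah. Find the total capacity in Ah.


C_total = 10 * 7.073 = 70.73 Ah

70.73 Ah


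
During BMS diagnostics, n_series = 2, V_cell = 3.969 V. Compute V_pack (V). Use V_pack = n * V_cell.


V_pack = n * V_cell = 2 * 3.969 = 7.938 V

7.938 V


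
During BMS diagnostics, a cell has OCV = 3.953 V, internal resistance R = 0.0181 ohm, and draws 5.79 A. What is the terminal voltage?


V = OCV - I*R = 3.953 - 5.79 * 0.0181 = 3.848 V

3.848 V


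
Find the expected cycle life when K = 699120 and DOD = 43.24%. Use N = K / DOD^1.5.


DOD^1.5 = 284.33
N = K / DOD^1.5 = 699120 / 284.33 = 2459

2459 cycles


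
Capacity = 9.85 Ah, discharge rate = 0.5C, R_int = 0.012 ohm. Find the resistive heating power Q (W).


Step 1: I = C_rate * capacity = 0.5 * 9.85 = 4.925 A
Step 2: Q = I^2 * R = 4.925^2 * 0.012 = 24.256 * 0.012 = 0.2911 W

0.2911 W


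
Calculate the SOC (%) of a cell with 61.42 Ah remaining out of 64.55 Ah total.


SOC = (remaining / total) * 100 = (61.42 / 64.55) * 100 = 95.15%

95.15%


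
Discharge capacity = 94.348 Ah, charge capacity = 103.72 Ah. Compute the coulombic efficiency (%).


eta_c = Q_dis / Q_chg * 100 = 94.348 / 103.72 * 100 = 90.96%

90.96%


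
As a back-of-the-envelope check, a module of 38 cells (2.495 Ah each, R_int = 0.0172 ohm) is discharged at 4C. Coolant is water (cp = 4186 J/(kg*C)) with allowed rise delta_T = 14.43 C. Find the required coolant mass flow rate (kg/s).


Step 1: I = 4 * 2.495 = 9.98 A
Step 2: Q_cell = I^2 * R = 9.98^2 * 0.0172 = 1.7131 W
Step 3: Q_total = 38 * 1.7131 = 65.098 W
Step 4: m_dot = Q_total / (cp * dT) = 65.098 / (4186 * 14.43) = 0.001078 kg/s

0.001078 kg/s


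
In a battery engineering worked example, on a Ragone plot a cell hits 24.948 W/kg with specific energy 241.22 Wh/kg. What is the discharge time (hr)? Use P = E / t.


t = E / P = 241.22 / 24.948 = 9.669 hr

9.669 hr


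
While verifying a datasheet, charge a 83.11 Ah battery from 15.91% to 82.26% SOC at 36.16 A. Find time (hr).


Step 1: dSOC = 82.26% - 15.91% = 66.35%
Step 2: delta_Ah = 83.11 * 66.35 / 100 = 55.143 Ah
Step 3: t = 55.143 / 36.16 = 1.525 hr

1.525 hr


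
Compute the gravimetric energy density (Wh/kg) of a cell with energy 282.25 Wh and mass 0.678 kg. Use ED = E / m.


ED = E / m = 282.25 / 0.678 = 416.3 Wh/kg

416.3 Wh/kg


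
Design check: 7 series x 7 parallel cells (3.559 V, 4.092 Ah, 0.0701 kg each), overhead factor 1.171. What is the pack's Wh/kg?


Step 1: V_pack = 7 * 3.559 = 24.913 V
Step 2: C_pack = 7 * 4.092 = 28.644 Ah
Step 3: E_pack = V_pack * C_pack = 24.913 * 28.644 = 713.61 Wh
Step 4: m_pack = 7 * 7 * 0.0701 * 1.171 = 4.0223 kg
Step 5: ED = E_pack / m_pack = 713.61 / 4.0223 = 177.4 Wh/kg

177.4 Wh/kg


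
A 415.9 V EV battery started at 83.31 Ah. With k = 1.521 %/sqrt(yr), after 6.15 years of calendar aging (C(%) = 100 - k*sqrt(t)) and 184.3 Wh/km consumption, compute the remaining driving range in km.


Step 1: capacity retention = 100 - 1.521 * sqrt(6.15) = 100 - 1.521 * 2.4799 = 96.228%
Step 2: C_now = 83.31 * 96.228/100 = 80.168 Ah
Step 3: E_pack = V * C_now = 415.9 * 80.168 = 33342 Wh
Step 4: range = E_pack / consumption = 33342 / 184.3 = 180.9 km

180.9 km


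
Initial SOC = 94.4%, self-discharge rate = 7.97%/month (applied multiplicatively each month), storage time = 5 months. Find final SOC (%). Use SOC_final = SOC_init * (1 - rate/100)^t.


Monthly retention factor = 1 - 7.97/100 = 0.9203
Over 5 months: factor^5 = 0.66016
SOC_final = 94.4 * 0.66016 = 62.32%

62.32%


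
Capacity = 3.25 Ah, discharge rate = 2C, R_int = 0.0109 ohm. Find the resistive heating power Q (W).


Step 1: I = C_rate * capacity = 2 * 3.25 = 6.5 A
Step 2: Q = I^2 * R = 6.5^2 * 0.0109 = 42.25 * 0.0109 = 0.4605 W

0.4605 W


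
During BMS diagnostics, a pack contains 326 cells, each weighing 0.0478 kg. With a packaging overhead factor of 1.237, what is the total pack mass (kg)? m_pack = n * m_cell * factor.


Cell mass sum = 326 * 0.0478 = 15.583 kg
With overhead 1.237: m_pack = 15.583 * 1.237 = 19.28 kg

19.28 kg


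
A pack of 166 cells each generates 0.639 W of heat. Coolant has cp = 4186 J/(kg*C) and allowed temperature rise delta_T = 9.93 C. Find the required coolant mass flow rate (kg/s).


Q_total = 166 * 0.639 = 106.07 W
m_dot = Q_total / (cp * dT) = 106.07 / (4186 * 9.93) = 0.002552 kg/s

0.002552 kg/s


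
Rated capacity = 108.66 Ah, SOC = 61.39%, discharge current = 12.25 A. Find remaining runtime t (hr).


Step 1: remaining = SOC/100 * C_total = 61.39/100 * 108.66 = 66.706 Ah
Step 2: t = remaining / I = 66.706 / 12.25 = 5.445 hr

5.445 hr


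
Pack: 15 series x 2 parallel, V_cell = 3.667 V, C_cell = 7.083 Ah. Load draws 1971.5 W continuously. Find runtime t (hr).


Step 1: E_pack = Ns * V_cell * Np * C_cell = 15 * 3.667 * 2 * 7.083 = 779.2 Wh
Step 2: t = E_pack / P = 779.2 / 1971.5 = 0.3952 hr

0.3952 hr


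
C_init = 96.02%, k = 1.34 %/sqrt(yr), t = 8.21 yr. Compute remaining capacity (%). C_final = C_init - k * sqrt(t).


sqrt(t) = sqrt(8.21) = 2.8653
C_final = 96.02 - 1.34 * 2.8653 = 92.18%

92.18%


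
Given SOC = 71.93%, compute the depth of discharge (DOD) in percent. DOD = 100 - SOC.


Complement of SOC: DOD = 100% - 71.93% = 28.07%

28.07%


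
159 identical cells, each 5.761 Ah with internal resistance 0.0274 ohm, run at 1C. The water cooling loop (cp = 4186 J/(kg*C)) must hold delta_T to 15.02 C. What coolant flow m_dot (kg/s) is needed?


Step 1: I = 1 * 5.761 = 5.761 A
Step 2: Q_cell = I^2 * R = 5.761^2 * 0.0274 = 0.90938 W
Step 3: Q_total = 159 * 0.90938 = 144.59 W
Step 4: m_dot = Q_total / (cp * dT) = 144.59 / (4186 * 15.02) = 0.002300 kg/s

0.002300 kg/s


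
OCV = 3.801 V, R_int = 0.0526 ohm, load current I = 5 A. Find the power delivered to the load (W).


Step 1: V_terminal = OCV - I*R = 3.801 - 5 * 0.0526 = 3.538 V
Step 2: P_out = V_terminal * I = 3.538 * 5 = 17.69 W

17.69 W


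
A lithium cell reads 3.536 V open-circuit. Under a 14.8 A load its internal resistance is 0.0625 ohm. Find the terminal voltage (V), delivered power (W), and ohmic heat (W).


Step 1: V_terminal = OCV - I*R = 3.536 - 14.8 * 0.0625 = 2.611 V
Step 2: P_out = V_terminal * I = 2.611 * 14.8 = 38.64 W
Step 3: Q = I^2 * R = 14.8^2 * 0.0625 = 13.69 W

V=2.611 V, P=38.64 W, Q=13.69 W


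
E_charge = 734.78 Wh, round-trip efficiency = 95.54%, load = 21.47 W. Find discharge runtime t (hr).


Step 1: E_discharge = eta/100 * E_charge = 95.54/100 * 734.78 = 702.01 Wh
Step 2: t = E_discharge / P = 702.01 / 21.47 = 32.70 hr

32.70 hr


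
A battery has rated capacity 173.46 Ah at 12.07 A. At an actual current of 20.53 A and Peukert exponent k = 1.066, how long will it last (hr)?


Step 1: t_rated = C / I_rated = 173.46 / 12.07 = 14.371 hr
Step 2: ratio = 12.07 / 20.53 = 0.58792
Step 3: ratio^k = 0.58792^1.066 = 0.56767
Step 4: t = t_rated * ratio^k = 14.371 * 0.56767 = 8.158 hr

8.158 hr


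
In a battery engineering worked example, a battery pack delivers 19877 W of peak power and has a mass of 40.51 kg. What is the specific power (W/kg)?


Specific power = 19877 W / 40.51 kg = 490.7 W/kg

490.7 W/kg


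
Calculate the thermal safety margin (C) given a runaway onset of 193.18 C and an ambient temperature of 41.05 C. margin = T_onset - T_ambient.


margin = T_onset - T_ambient = 193.18 - 41.05 = 152.13 C

152.13 C


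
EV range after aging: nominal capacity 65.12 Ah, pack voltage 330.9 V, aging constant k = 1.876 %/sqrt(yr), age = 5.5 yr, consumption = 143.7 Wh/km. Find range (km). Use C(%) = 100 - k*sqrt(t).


Step 1: capacity retention = 100 - 1.876 * sqrt(5.5) = 100 - 1.876 * 2.3452 = 95.6%
Step 2: C_now = 65.12 * 95.6/100 = 62.255 Ah
Step 3: E_pack = V * C_now = 330.9 * 62.255 = 20600 Wh
Step 4: range = E_pack / consumption = 20600 / 143.7 = 143.4 km

143.4 km


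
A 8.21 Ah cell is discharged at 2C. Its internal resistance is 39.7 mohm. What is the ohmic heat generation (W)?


Convert: R = 39.7 mohm = 0.0397 ohm
Step 1: I = C_rate * capacity = 2 * 8.21 = 16.42 A
Step 2: Q = I^2 * R = 16.42^2 * 0.0397 = 269.62 * 0.0397 = 10.70 W

10.70 W


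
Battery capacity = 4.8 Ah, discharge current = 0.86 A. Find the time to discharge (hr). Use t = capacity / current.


Runtime = 4.8 Ah / 0.86 A = 5.581 hr

5.581 hr


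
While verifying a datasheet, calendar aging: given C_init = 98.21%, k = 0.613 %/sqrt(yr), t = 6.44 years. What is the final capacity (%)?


sqrt(t) = sqrt(6.44) = 2.5377
C_final = 98.21 - 0.613 * 2.5377 = 96.65%

96.65%


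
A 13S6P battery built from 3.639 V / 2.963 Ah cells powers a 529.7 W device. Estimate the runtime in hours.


Step 1: E_pack = Ns * V_cell * Np * C_cell = 13 * 3.639 * 6 * 2.963 = 841.02 Wh
Step 2: t = E_pack / P = 841.02 / 529.7 = 1.588 hr

1.588 hr


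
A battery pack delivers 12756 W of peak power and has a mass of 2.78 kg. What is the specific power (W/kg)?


SP = P / m = 12756 / 2.78 = 4588 W/kg

4588 W/kg


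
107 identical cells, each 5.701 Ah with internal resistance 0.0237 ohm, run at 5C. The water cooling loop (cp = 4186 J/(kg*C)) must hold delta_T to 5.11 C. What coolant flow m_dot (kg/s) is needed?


Step 1: I = 5 * 5.701 = 28.505 A
Step 2: Q_cell = I^2 * R = 28.505^2 * 0.0237 = 19.257 W
Step 3: Q_total = 107 * 19.257 = 2060.5 W
Step 4: m_dot = Q_total / (cp * dT) = 2060.5 / (4186 * 5.11) = 0.09633 kg/s

0.09633 kg/s


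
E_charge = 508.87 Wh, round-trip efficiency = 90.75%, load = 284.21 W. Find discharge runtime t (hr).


Step 1: E_discharge = eta/100 * E_charge = 90.75/100 * 508.87 = 461.8 Wh
Step 2: t = E_discharge / P = 461.8 / 284.21 = 1.625 hr

1.625 hr


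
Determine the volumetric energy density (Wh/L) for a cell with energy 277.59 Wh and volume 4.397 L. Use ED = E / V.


Volumetric ED = 277.59 Wh / 4.397 L = 63.13 Wh/L

63.13 Wh/L


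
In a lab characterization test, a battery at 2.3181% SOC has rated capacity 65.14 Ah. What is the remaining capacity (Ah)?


remaining = SOC / 100 * total = 2.3181 / 100 * 65.14 = 1.510 Ah

1.510 Ah


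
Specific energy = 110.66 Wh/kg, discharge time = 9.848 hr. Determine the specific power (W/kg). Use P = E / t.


P_specific = E / t = 110.66 / 9.848 = 11.24 W/kg

11.24 W/kg


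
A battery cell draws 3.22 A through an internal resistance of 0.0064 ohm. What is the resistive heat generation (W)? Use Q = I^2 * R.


I^2 = 10.368
Q = 10.368 * 0.0064 = 0.06636 W

0.06636 W


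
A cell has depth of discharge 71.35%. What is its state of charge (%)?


SOC = 100 - DOD = 100 - 71.35 = 28.65%

28.65%


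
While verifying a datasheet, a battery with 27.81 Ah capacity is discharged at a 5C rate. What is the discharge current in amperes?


At 5C: I = 5 * 27.81 Ah = 139.05 A

139.05 A


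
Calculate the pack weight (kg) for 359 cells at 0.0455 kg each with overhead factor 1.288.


Cell mass sum = 359 * 0.0455 = 16.335 kg
With overhead 1.288: m_pack = 16.335 * 1.288 = 21.04 kg

21.04 kg


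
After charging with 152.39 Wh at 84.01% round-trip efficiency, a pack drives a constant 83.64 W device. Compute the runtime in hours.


Step 1: E_discharge = eta/100 * E_charge = 84.01/100 * 152.39 = 128.02 Wh
Step 2: t = E_discharge / P = 128.02 / 83.64 = 1.531 hr

1.531 hr


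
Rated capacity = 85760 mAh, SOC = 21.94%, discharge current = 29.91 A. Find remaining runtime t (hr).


Convert: C_total = 85760 mAh = 85.76 Ah
Step 1: remaining = SOC/100 * C_total = 21.94/100 * 85.76 = 18.816 Ah
Step 2: t = remaining / I = 18.816 / 29.91 = 0.6291 hr

0.6291 hr


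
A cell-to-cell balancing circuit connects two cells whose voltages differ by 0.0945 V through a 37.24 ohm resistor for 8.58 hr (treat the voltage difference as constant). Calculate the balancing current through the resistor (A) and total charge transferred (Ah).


I_bal = dV / R = 0.0945 / 37.24 = 0.0025376 A
Q = I_bal * t = 0.0025376 * 8.58 = 0.02177 Ah

I=0.0025376 A, Q=0.02177 Ah


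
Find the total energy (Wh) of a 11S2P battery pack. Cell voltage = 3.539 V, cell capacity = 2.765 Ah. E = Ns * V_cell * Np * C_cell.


V_pack = 11 * 3.539 = 38.929 V
C_pack = 2 * 2.765 = 5.53 Ah
E = V_pack * C_pack = 38.929 * 5.53 = 215.3 Wh

215.3 Wh


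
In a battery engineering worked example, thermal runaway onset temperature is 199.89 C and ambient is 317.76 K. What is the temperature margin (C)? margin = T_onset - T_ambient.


Convert: T_ambient = 317.76 K = 44.61 C
margin = 199.89 - 44.61 = 155.28 C

155.28 C


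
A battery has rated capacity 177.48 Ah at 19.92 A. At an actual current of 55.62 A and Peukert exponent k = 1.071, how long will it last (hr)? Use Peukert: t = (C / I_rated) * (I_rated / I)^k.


t_rated = C / I_rated = 177.48 / 19.92 = 8.9096 hr
(I_rated/I)^k = (0.35814)^1.071 = 0.33296
t = t_rated * (I_rated/I)^k = 8.9096 * 0.33296 = 2.967 hr

2.967 hr


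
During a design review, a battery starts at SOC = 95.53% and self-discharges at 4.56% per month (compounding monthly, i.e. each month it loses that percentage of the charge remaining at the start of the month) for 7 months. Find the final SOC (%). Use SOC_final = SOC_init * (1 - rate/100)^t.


Monthly retention factor = 1 - 4.56/100 = 0.9544
Over 7 months: factor^7 = 0.7213
SOC_final = 95.53 * 0.7213 = 68.91%

68.91%


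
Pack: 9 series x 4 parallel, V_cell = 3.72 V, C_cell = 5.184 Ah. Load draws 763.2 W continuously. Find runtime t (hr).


Step 1: E_pack = Ns * V_cell * Np * C_cell = 9 * 3.72 * 4 * 5.184 = 694.24 Wh
Step 2: t = E_pack / P = 694.24 / 763.2 = 0.9096 hr

0.9096 hr


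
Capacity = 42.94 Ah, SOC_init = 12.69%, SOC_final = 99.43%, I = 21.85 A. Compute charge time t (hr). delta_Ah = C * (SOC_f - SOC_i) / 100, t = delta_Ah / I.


delta_Ah = 42.94 * (99.43 - 12.69) / 100 = 37.246 Ah
t = delta_Ah / I = 37.246 / 21.85 = 1.705 hr

1.705 hr


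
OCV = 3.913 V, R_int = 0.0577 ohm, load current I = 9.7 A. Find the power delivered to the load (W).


Step 1: V_terminal = OCV - I*R = 3.913 - 9.7 * 0.0577 = 3.3533 V
Step 2: P_out = V_terminal * I = 3.3533 * 9.7 = 32.53 W

32.53 W


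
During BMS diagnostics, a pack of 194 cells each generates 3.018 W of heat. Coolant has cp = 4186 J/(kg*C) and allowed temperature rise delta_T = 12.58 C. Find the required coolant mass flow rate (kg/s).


Step 1: Total heat Q = 194 * 3.018 W = 585.49 W
Step 2: denom = cp * dT = 4186 * 12.58 = 52660
Step 3: m_dot = 585.49 / 52660 = 0.01112 kg/s

0.01112 kg/s


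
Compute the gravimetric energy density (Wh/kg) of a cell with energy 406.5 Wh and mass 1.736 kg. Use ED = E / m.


Specific energy = 406.5 Wh / 1.736 kg = 234.2 Wh/kg

234.2 Wh/kg


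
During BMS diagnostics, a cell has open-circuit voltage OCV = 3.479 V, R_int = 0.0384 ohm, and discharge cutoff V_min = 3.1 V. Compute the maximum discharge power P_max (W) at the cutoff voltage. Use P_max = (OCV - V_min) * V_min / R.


dV = OCV - V_min = 0.379 V (so I_max = dV / R)
P_max = dV * V_min / R = 0.379 * 3.1 / 0.0384 = 30.60 W

30.60 W


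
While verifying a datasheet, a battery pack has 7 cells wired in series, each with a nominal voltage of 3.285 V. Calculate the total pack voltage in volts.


With 7 cells in series at 3.285 V each, V_pack = 22.995 V

22.995 V


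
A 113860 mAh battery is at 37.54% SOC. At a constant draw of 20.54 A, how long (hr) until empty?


Convert: C_total = 113860 mAh = 113.86 Ah
Step 1: remaining = SOC/100 * C_total = 37.54/100 * 113.86 = 42.743 Ah
Step 2: t = remaining / I = 42.743 / 20.54 = 2.081 hr

2.081 hr


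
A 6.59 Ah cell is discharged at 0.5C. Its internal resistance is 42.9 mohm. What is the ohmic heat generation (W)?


Convert: R = 42.9 mohm = 0.0429 ohm
Step 1: I = C_rate * capacity = 0.5 * 6.59 = 3.295 A
Step 2: Q = I^2 * R = 3.295^2 * 0.0429 = 10.857 * 0.0429 = 0.4658 W

0.4658 W


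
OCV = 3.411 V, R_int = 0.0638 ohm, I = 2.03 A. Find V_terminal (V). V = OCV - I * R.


V = OCV - I*R = 3.411 - 2.03 * 0.0638 = 3.281 V

3.281 V


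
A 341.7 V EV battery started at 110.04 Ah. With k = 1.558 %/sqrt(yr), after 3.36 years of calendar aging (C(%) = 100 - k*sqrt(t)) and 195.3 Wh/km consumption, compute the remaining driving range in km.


Step 1: capacity retention = 100 - 1.558 * sqrt(3.36) = 100 - 1.558 * 1.833 = 97.144%
Step 2: C_now = 110.04 * 97.144/100 = 106.9 Ah
Step 3: E_pack = V * C_now = 341.7 * 106.9 = 36528 Wh
Step 4: range = E_pack / consumption = 36528 / 195.3 = 187.0 km

187.0 km


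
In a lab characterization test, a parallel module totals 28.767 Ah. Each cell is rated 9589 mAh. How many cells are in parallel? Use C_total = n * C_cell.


Convert: C_cell = 9589 mAh = 9.589 Ah
n = C_total / C_cell = 28.767 / 9.589 = 3

3


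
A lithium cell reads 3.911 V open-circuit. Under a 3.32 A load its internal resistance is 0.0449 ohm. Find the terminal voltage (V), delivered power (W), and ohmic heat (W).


Step 1: V_terminal = OCV - I*R = 3.911 - 3.32 * 0.0449 = 3.7619 V
Step 2: P_out = V_terminal * I = 3.7619 * 3.32 = 12.49 W
Step 3: Q = I^2 * R = 3.32^2 * 0.0449 = 0.4949 W

V=3.7619 V, P=12.49 W, Q=0.4949 W


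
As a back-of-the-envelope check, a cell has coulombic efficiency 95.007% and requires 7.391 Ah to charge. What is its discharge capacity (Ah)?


Q_dis = eta/100 * Q_chg = 95.007/100 * 7.391 = 7.022 Ah

7.022 Ah


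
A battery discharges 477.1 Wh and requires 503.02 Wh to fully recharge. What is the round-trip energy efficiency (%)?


eta_e = E_dis / E_chg * 100 = 477.1 / 503.02 * 100 = 94.85%

94.85%


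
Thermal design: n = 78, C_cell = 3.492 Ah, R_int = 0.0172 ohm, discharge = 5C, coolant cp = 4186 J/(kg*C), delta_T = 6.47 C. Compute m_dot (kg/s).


Step 1: I = 5 * 3.492 = 17.46 A
Step 2: Q_cell = I^2 * R = 17.46^2 * 0.0172 = 5.2434 W
Step 3: Q_total = 78 * 5.2434 = 408.99 W
Step 4: m_dot = Q_total / (cp * dT) = 408.99 / (4186 * 6.47) = 0.01510 kg/s

0.01510 kg/s


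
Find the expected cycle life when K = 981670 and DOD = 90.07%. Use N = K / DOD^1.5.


Step 1: DOD^1.5 = 90.07^1.5 = 854.81
Step 2: N = 981670 / 854.81 = 1148 cycles

1148 cycles


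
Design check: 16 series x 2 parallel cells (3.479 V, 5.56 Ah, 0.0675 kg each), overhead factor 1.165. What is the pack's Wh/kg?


Step 1: V_pack = 16 * 3.479 = 55.664 V
Step 2: C_pack = 2 * 5.56 = 11.12 Ah
Step 3: E_pack = V_pack * C_pack = 55.664 * 11.12 = 618.98 Wh
Step 4: m_pack = 16 * 2 * 0.0675 * 1.165 = 2.5164 kg
Step 5: ED = E_pack / m_pack = 618.98 / 2.5164 = 246.0 Wh/kg

246.0 Wh/kg


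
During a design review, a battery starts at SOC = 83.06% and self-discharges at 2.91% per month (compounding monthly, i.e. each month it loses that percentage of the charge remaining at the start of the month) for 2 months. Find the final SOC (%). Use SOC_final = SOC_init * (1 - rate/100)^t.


decay = (1 - 2.91/100)^2 = 0.94265
SOC_final = 83.06 * 0.94265 = 78.30%

78.30%


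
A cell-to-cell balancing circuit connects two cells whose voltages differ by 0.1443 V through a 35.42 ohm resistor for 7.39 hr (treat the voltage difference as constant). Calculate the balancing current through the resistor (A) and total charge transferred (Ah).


First, Ohm's law: I_bal = 0.1443 V / 35.42 ohm = 0.004074 A
Then Q = I * t = 0.004074 A * 7.39 hr = 0.03011 Ah

I=0.004074 A, Q=0.03011 Ah


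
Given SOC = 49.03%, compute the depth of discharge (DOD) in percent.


Complement of SOC: DOD = 100% - 49.03% = 50.97%

50.97%


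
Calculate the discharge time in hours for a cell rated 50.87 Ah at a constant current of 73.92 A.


t = capacity / current = 50.87 / 73.92 = 0.6882 hr

0.6882 hr


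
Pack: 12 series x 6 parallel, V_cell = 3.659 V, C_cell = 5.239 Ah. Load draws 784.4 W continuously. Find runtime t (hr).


Step 1: E_pack = Ns * V_cell * Np * C_cell = 12 * 3.659 * 6 * 5.239 = 1380.2 Wh
Step 2: t = E_pack / P = 1380.2 / 784.4 = 1.760 hr

1.760 hr


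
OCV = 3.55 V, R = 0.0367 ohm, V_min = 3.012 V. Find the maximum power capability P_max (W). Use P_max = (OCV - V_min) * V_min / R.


dV = OCV - V_min = 0.538 V (so I_max = dV / R)
P_max = dV * V_min / R = 0.538 * 3.012 / 0.0367 = 44.15 W

44.15 W


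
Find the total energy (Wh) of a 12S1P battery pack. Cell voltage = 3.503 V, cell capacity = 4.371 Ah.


V_pack = 12 * 3.503 = 42.036 V
C_pack = 1 * 4.371 = 4.371 Ah
E = V_pack * C_pack = 42.036 * 4.371 = 183.7 Wh

183.7 Wh


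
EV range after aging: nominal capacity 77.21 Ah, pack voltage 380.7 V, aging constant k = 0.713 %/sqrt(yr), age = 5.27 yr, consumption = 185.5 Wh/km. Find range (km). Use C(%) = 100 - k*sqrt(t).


Step 1: capacity retention = 100 - 0.713 * sqrt(5.27) = 100 - 0.713 * 2.2956 = 98.363%
Step 2: C_now = 77.21 * 98.363/100 = 75.946 Ah
Step 3: E_pack = V * C_now = 380.7 * 75.946 = 28913 Wh
Step 4: range = E_pack / consumption = 28913 / 185.5 = 155.9 km

155.9 km


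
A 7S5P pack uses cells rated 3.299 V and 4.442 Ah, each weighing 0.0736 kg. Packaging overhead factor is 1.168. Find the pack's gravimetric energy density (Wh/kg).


Step 1: V_pack = 7 * 3.299 = 23.093 V
Step 2: C_pack = 5 * 4.442 = 22.21 Ah
Step 3: E_pack = V_pack * C_pack = 23.093 * 22.21 = 512.9 Wh
Step 4: m_pack = 7 * 5 * 0.0736 * 1.168 = 3.0088 kg
Step 5: ED = E_pack / m_pack = 512.9 / 3.0088 = 170.5 Wh/kg

170.5 Wh/kg


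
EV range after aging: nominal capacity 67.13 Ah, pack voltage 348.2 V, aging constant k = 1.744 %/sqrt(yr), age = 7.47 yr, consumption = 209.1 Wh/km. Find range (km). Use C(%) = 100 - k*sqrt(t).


Step 1: capacity retention = 100 - 1.744 * sqrt(7.47) = 100 - 1.744 * 2.7331 = 95.233%
Step 2: C_now = 67.13 * 95.233/100 = 63.93 Ah
Step 3: E_pack = V * C_now = 348.2 * 63.93 = 22260 Wh
Step 4: range = E_pack / consumption = 22260 / 209.1 = 106.5 km

106.5 km


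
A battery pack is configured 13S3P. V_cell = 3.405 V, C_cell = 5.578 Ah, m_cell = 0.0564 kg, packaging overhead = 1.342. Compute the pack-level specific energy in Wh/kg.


Step 1: V_pack = 13 * 3.405 = 44.265 V
Step 2: C_pack = 3 * 5.578 = 16.734 Ah
Step 3: E_pack = V_pack * C_pack = 44.265 * 16.734 = 740.73 Wh
Step 4: m_pack = 13 * 3 * 0.0564 * 1.342 = 2.9519 kg
Step 5: ED = E_pack / m_pack = 740.73 / 2.9519 = 250.9 Wh/kg

250.9 Wh/kg


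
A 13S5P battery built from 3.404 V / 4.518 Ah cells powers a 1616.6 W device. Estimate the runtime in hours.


Step 1: E_pack = Ns * V_cell * Np * C_cell = 13 * 3.404 * 5 * 4.518 = 999.65 Wh
Step 2: t = E_pack / P = 999.65 / 1616.6 = 0.6184 hr

0.6184 hr


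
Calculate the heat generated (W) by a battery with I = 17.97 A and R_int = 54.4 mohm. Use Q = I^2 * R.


Convert: R = 54.4 mohm = 0.0544 ohm
I^2 = 322.92
Q = 322.92 * 0.0544 = 17.57 W

17.57 W


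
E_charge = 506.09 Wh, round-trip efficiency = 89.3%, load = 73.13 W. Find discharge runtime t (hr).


Step 1: E_discharge = eta/100 * E_charge = 89.3/100 * 506.09 = 451.94 Wh
Step 2: t = E_discharge / P = 451.94 / 73.13 = 6.180 hr

6.180 hr


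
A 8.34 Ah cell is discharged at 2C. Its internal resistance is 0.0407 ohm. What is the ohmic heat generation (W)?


Step 1: I = C_rate * capacity = 2 * 8.34 = 16.68 A
Step 2: Q = I^2 * R = 16.68^2 * 0.0407 = 278.22 * 0.0407 = 11.32 W

11.32 W


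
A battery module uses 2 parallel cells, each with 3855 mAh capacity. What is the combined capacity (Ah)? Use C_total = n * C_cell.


Convert: C_cell = 3855 mAh = 3.855 Ah
C_total = 2 * 3.855 = 7.71 Ah

7.71 Ah


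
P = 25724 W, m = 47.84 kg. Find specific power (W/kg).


SP = P / m = 25724 / 47.84 = 537.7 W/kg

537.7 W/kg


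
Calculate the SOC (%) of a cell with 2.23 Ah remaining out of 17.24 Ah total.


SOC% = 2.23 / 17.24 * 100 = 12.94%

12.94%


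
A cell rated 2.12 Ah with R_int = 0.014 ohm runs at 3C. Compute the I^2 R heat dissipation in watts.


Step 1: I = C_rate * capacity = 3 * 2.12 = 6.36 A
Step 2: Q = I^2 * R = 6.36^2 * 0.014 = 40.45 * 0.014 = 0.5663 W

0.5663 W


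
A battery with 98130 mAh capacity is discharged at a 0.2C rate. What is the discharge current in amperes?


Convert: capacity = 98130 mAh = 98.13 Ah
I = C_rate * capacity = 0.2 * 98.13 = 19.626 A

19.626 A


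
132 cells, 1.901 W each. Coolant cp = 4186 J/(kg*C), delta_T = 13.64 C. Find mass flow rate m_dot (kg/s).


Step 1: Total heat Q = 132 * 1.901 W = 250.93 W
Step 2: denom = cp * dT = 4186 * 13.64 = 57097
Step 3: m_dot = 250.93 / 57097 = 0.004395 kg/s

0.004395 kg/s


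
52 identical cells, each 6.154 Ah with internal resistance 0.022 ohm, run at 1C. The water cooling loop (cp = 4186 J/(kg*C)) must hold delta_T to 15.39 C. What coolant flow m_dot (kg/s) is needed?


Step 1: I = 1 * 6.154 = 6.154 A
Step 2: Q_cell = I^2 * R = 6.154^2 * 0.022 = 0.83318 W
Step 3: Q_total = 52 * 0.83318 = 43.325 W
Step 4: m_dot = Q_total / (cp * dT) = 43.325 / (4186 * 15.39) = 6.725e-04 kg/s

6.725e-04 kg/s


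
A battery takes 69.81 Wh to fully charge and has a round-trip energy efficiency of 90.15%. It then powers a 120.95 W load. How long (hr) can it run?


Step 1: E_discharge = eta/100 * E_charge = 90.15/100 * 69.81 = 62.934 Wh
Step 2: t = E_discharge / P = 62.934 / 120.95 = 0.5203 hr

0.5203 hr


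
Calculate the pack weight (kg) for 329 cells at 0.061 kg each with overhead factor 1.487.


Cell mass sum = 329 * 0.061 = 20.069 kg
With overhead 1.487: m_pack = 20.069 * 1.487 = 29.84 kg

29.84 kg


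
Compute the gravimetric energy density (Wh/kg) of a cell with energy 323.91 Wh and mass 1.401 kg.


Specific energy = 323.91 Wh / 1.401 kg = 231.2 Wh/kg

231.2 Wh/kg


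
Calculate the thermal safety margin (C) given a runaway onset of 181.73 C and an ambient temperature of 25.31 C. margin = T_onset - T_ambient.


margin = T_onset - T_ambient = 181.73 - 25.31 = 156.42 C

156.42 C


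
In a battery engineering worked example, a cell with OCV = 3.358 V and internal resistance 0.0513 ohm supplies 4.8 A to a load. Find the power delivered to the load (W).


Step 1: V_terminal = OCV - I*R = 3.358 - 4.8 * 0.0513 = 3.1118 V
Step 2: P_out = V_terminal * I = 3.1118 * 4.8 = 14.94 W

14.94 W


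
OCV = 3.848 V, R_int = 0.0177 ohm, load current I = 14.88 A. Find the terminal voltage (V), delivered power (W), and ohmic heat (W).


Step 1: V_terminal = OCV - I*R = 3.848 - 14.88 * 0.0177 = 3.5846 V
Step 2: P_out = V_terminal * I = 3.5846 * 14.88 = 53.34 W
Step 3: Q = I^2 * R = 14.88^2 * 0.0177 = 3.919 W

V=3.5846 V, P=53.34 W, Q=3.919 W


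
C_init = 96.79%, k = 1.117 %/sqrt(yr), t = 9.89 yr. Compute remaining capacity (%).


sqrt(t) = sqrt(9.89) = 3.1448
C_final = 96.79 - 1.117 * 3.1448 = 93.28%

93.28%


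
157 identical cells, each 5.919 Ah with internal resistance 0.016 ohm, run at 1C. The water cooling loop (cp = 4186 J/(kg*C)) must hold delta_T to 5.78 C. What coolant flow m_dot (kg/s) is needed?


Step 1: I = 1 * 5.919 = 5.919 A
Step 2: Q_cell = I^2 * R = 5.919^2 * 0.016 = 0.56055 W
Step 3: Q_total = 157 * 0.56055 = 88.006 W
Step 4: m_dot = Q_total / (cp * dT) = 88.006 / (4186 * 5.78) = 0.003637 kg/s

0.003637 kg/s


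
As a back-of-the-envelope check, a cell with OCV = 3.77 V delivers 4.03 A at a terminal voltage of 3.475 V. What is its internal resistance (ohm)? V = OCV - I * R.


R = (OCV - V) / I = (3.77 - 3.475) / 4.03 = 0.07320 ohm

0.07320 ohm


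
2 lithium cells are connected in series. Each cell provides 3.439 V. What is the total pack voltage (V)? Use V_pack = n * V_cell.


With 2 cells in series at 3.439 V each, V_pack = 6.878 V

6.878 V


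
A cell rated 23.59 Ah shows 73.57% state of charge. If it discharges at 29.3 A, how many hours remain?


Step 1: remaining = SOC/100 * C_total = 73.57/100 * 23.59 = 17.355 Ah
Step 2: t = remaining / I = 17.355 / 29.3 = 0.5923 hr

0.5923 hr


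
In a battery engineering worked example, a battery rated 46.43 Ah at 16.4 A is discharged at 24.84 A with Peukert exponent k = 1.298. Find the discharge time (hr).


t_rated = C / I_rated = 46.43 / 16.4 = 2.8311 hr
(I_rated/I)^k = (0.66023)^1.298 = 0.5834
t = t_rated * (I_rated/I)^k = 2.8311 * 0.5834 = 1.652 hr

1.652 hr


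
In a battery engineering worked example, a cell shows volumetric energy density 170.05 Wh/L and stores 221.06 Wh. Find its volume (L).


V = E / ED = 221.06 / 170.05 = 1.300 L

1.300 L


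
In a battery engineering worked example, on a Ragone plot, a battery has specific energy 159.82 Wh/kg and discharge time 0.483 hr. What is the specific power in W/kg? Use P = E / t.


P_specific = E / t = 159.82 / 0.483 = 330.9 W/kg

330.9 W/kg


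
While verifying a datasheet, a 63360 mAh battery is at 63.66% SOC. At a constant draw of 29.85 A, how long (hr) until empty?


Convert: C_total = 63360 mAh = 63.36 Ah
Step 1: remaining = SOC/100 * C_total = 63.66/100 * 63.36 = 40.335 Ah
Step 2: t = remaining / I = 40.335 / 29.85 = 1.351 hr

1.351 hr


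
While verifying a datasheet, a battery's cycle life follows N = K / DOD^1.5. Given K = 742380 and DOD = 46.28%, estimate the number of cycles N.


DOD^1.5 = 314.84
N = K / DOD^1.5 = 742380 / 314.84 = 2358

2358 cycles


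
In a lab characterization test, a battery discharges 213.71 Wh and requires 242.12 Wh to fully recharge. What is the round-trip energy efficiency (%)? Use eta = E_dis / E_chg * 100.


eta_e = E_dis / E_chg * 100 = 213.71 / 242.12 * 100 = 88.27%

88.27%


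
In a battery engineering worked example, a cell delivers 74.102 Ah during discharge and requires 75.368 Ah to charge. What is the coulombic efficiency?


eta_c = Q_dis / Q_chg * 100 = 74.102 / 75.368 * 100 = 98.32%

98.32%


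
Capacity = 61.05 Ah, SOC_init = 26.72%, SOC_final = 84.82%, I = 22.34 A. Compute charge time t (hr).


Step 1: dSOC = 84.82% - 26.72% = 58.1%
Step 2: delta_Ah = 61.05 * 58.1 / 100 = 35.47 Ah
Step 3: t = 35.47 / 22.34 = 1.588 hr

1.588 hr


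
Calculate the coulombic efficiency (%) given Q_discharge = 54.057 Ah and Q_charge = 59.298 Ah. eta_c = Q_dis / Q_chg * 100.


Coulombic efficiency = 54.057/59.298 * 100% = 91.16%

91.16%


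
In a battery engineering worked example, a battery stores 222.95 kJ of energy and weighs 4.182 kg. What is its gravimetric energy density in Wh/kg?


Convert: E = 222.95 kJ = 61.931 Wh
ED = E / m = 61.931 / 4.182 = 14.81 Wh/kg

14.81 Wh/kg


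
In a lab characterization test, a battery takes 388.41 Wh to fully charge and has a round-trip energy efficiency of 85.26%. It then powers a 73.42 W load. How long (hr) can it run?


Step 1: E_discharge = eta/100 * E_charge = 85.26/100 * 388.41 = 331.16 Wh
Step 2: t = E_discharge / P = 331.16 / 73.42 = 4.510 hr

4.510 hr


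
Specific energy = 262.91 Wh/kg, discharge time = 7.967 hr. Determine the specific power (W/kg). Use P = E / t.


P_specific = E / t = 262.91 / 7.967 = 33.00 W/kg

33.00 W/kg


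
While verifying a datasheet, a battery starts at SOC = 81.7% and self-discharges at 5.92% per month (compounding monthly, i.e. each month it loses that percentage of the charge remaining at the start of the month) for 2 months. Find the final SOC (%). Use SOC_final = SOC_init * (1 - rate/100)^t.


Monthly retention factor = 1 - 5.92/100 = 0.9408
Over 2 months: factor^2 = 0.8851
SOC_final = 81.7 * 0.8851 = 72.31%

72.31%


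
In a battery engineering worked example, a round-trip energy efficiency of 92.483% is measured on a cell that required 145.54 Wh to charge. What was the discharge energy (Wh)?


E_dis = eta/100 * E_chg = 92.483/100 * 145.54 = 134.6 Wh

134.6 Wh


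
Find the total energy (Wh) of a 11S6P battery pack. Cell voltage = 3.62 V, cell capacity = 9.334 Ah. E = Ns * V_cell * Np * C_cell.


V_pack = 11 * 3.62 = 39.82 V
C_pack = 6 * 9.334 = 56.004 Ah
E = V_pack * C_pack = 39.82 * 56.004 = 2230 Wh

2230 Wh


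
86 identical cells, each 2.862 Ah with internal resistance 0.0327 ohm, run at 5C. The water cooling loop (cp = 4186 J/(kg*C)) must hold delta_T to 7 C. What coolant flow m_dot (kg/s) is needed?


Step 1: I = 5 * 2.862 = 14.31 A
Step 2: Q_cell = I^2 * R = 14.31^2 * 0.0327 = 6.6962 W
Step 3: Q_total = 86 * 6.6962 = 575.87 W
Step 4: m_dot = Q_total / (cp * dT) = 575.87 / (4186 * 7) = 0.01965 kg/s

0.01965 kg/s


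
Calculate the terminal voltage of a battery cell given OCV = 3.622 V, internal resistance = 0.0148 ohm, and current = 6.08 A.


IR drop = 6.08 * 0.0148 = 0.089984 V
V = 3.622 - 0.089984 = 3.532 V

3.532 V


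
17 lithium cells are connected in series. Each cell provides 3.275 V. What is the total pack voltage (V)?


With 17 cells in series at 3.275 V each, V_pack = 55.675 V

55.675 V


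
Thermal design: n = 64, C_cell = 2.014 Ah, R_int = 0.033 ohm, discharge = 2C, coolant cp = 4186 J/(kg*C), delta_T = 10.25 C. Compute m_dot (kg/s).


Step 1: I = 2 * 2.014 = 4.028 A
Step 2: Q_cell = I^2 * R = 4.028^2 * 0.033 = 0.53542 W
Step 3: Q_total = 64 * 0.53542 = 34.267 W
Step 4: m_dot = Q_total / (cp * dT) = 34.267 / (4186 * 10.25) = 7.986e-04 kg/s

7.986e-04 kg/s


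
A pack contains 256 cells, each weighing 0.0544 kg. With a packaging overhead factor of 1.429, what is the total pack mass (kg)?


m_pack = n * m_cell * overhead = 256 * 0.0544 * 1.429 = 19.90 kg

19.90 kg


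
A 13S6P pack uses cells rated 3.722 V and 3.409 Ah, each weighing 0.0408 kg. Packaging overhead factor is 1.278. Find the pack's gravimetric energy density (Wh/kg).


Step 1: V_pack = 13 * 3.722 = 48.386 V
Step 2: C_pack = 6 * 3.409 = 20.454 Ah
Step 3: E_pack = V_pack * C_pack = 48.386 * 20.454 = 989.69 Wh
Step 4: m_pack = 13 * 6 * 0.0408 * 1.278 = 4.0671 kg
Step 5: ED = E_pack / m_pack = 989.69 / 4.0671 = 243.3 Wh/kg

243.3 Wh/kg


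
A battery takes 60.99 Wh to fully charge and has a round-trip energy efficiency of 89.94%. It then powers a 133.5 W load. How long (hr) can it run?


Step 1: E_discharge = eta/100 * E_charge = 89.94/100 * 60.99 = 54.854 Wh
Step 2: t = E_discharge / P = 54.854 / 133.5 = 0.4109 hr

0.4109 hr


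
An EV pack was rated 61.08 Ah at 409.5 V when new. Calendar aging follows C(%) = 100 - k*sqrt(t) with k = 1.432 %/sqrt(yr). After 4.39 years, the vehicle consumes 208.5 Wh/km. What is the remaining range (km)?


Step 1: capacity retention = 100 - 1.432 * sqrt(4.39) = 100 - 1.432 * 2.0952 = 97%
Step 2: C_now = 61.08 * 97/100 = 59.248 Ah
Step 3: E_pack = V * C_now = 409.5 * 59.248 = 24262 Wh
Step 4: range = E_pack / consumption = 24262 / 208.5 = 116.4 km

116.4 km


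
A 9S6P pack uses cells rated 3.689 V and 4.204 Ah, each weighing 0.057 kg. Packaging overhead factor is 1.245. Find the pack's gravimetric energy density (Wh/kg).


Step 1: V_pack = 9 * 3.689 = 33.201 V
Step 2: C_pack = 6 * 4.204 = 25.224 Ah
Step 3: E_pack = V_pack * C_pack = 33.201 * 25.224 = 837.46 Wh
Step 4: m_pack = 9 * 6 * 0.057 * 1.245 = 3.8321 kg
Step 5: ED = E_pack / m_pack = 837.46 / 3.8321 = 218.5 Wh/kg

218.5 Wh/kg


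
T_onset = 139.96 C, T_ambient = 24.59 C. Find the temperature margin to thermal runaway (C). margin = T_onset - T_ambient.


margin = T_onset - T_ambient = 139.96 - 24.59 = 115.37 C

115.37 C


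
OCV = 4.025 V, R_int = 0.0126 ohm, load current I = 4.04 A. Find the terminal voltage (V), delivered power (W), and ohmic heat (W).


Step 1: V_terminal = OCV - I*R = 4.025 - 4.04 * 0.0126 = 3.9741 V
Step 2: P_out = V_terminal * I = 3.9741 * 4.04 = 16.06 W
Step 3: Q = I^2 * R = 4.04^2 * 0.0126 = 0.2057 W

V=3.9741 V, P=16.06 W, Q=0.2057 W


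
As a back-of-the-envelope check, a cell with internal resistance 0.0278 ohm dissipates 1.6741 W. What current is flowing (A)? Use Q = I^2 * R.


I = sqrt(Q / R) = sqrt(1.6741 / 0.0278) = sqrt(60.219) = 7.760 A

7.760 A


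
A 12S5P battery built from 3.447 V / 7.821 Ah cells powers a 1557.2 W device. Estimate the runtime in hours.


Step 1: E_pack = Ns * V_cell * Np * C_cell = 12 * 3.447 * 5 * 7.821 = 1617.5 Wh
Step 2: t = E_pack / P = 1617.5 / 1557.2 = 1.039 hr

1.039 hr


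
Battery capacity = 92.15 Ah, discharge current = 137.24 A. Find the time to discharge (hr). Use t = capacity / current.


t = capacity / current = 92.15 / 137.24 = 0.6715 hr

0.6715 hr


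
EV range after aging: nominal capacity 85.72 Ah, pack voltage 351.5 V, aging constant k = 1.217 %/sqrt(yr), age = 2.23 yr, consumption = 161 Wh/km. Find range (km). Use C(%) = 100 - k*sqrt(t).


Step 1: capacity retention = 100 - 1.217 * sqrt(2.23) = 100 - 1.217 * 1.4933 = 98.183%
Step 2: C_now = 85.72 * 98.183/100 = 84.162 Ah
Step 3: E_pack = V * C_now = 351.5 * 84.162 = 29583 Wh
Step 4: range = E_pack / consumption = 29583 / 161 = 183.7 km

183.7 km


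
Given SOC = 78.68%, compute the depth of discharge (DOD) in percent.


DOD = 100 - SOC = 100 - 78.68 = 21.32%

21.32%


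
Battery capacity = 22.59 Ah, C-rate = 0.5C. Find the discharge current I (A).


At 0.5C: I = 0.5 * 22.59 Ah = 11.295 A

11.295 A


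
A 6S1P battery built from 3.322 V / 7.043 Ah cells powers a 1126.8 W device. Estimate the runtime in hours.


Step 1: E_pack = Ns * V_cell * Np * C_cell = 6 * 3.322 * 1 * 7.043 = 140.38 Wh
Step 2: t = E_pack / P = 140.38 / 1126.8 = 0.1246 hr

0.1246 hr


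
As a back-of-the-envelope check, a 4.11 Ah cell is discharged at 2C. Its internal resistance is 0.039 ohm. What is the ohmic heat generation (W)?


Step 1: I = C_rate * capacity = 2 * 4.11 = 8.22 A
Step 2: Q = I^2 * R = 8.22^2 * 0.039 = 67.568 * 0.039 = 2.635 W

2.635 W


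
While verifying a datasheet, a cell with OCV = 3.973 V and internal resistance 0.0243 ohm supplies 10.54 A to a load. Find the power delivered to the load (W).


Step 1: V_terminal = OCV - I*R = 3.973 - 10.54 * 0.0243 = 3.7169 V
Step 2: P_out = V_terminal * I = 3.7169 * 10.54 = 39.18 W

39.18 W


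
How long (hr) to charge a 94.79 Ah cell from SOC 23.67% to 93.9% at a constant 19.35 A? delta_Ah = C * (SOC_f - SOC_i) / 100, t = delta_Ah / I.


Step 1: dSOC = 93.9% - 23.67% = 70.23%
Step 2: delta_Ah = 94.79 * 70.23 / 100 = 66.571 Ah
Step 3: t = 66.571 / 19.35 = 3.440 hr

3.440 hr


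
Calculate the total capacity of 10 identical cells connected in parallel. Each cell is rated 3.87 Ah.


C_total = 10 * 3.87 = 38.7 Ah

38.7 Ah
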